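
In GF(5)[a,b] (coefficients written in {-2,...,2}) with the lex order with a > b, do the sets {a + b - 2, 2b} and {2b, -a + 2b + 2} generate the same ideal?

For a fixed monomial order, each ideal has a unique reduced Gröbner basis; comparing bases decides equality.
Buchberger on the first generating set:
f_1 = a + b - 2, LT = a.
f_2 = 2b, LT = b.

The S-polynomials (S(f_1,f_2)) all reduce to 0 modulo the current basis, so we have a Gröbner basis.
Inter-reduce: drop elements whose leading term is divisible by another's, tail-reduce, and make monic.
Reduced Gröbner basis: {a - 2, b}.

Buchberger on the second generating set:
h_1 = 2b, LT = b.
h_2 = -a + 2b + 2, LT = a.

The S-polynomials (S(h_1,h_2)) all reduce to 0 modulo the current basis, so we have a Gröbner basis.
Inter-reduce: drop elements whose leading term is divisible by another's, tail-reduce, and make monic.
Reduced Gröbner basis: {a - 2, b}.

Same reduced basis, so the two generating sets span the same ideal.

Yes, the ideals are equal.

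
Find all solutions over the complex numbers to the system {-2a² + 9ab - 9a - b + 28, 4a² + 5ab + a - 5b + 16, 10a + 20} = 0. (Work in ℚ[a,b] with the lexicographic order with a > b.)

Compute a lex Gröbner basis by Buchberger's algorithm.
f_1 = -2a² + 9ab - 9a - b + 28, LT = a².
f_2 = 4a² + 5ab + a - 5b + 16, LT = a².
f_3 = 10a + 20, LT = a.

S(f_1,f_2): lcm = a². S = -23/4ab + 17/4a + 7/4b - 18.
  leading term ab: subtract (-23/40b)·f_3 from -23/4ab + 17/4a + 7/4b - 18 → 17/4a + 53/4b - 18
  leading term a: subtract (17/40)·f_3 from 17/4a + 53/4b - 18 → 53/4b - 53/2
  leading term b: no divisor's leading term divides it; move 53/4b to the remainder.
  leading term 1: no divisor's leading term divides it; move -53/2 to the remainder.
  remainder 53/4b - 53/2 ≠ 0; add h_4 = 53/4b - 53/2 to the basis.

The other S-polynomials (S(f_1,f_3), S(f_2,f_3), S(f_1,h_4), S(f_2,h_4), S(f_3,h_4)) all reduce to 0 modulo the current basis, so we have a Gröbner basis.
Inter-reduce: drop elements whose leading term is divisible by another's, tail-reduce, and make monic.
Reduced Gröbner basis: {a + 2, b - 2}.

A lex Gröbner basis eliminates variables successively. Here b - 2 depends only on b, with roots {2}; lifting each root through the earlier basis elements recovers the full solutions.
  b = 2: the earlier basis element becomes a + 2 = 0, giving a = -2 — point (-2, 2).
Check: every point annihilates each of the original generators.

{(-2, 2)}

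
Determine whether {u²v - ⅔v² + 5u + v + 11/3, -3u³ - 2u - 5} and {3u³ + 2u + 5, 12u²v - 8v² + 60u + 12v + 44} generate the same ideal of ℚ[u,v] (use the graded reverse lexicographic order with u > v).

Equality of ideals is decidable: compute both reduced Gröbner bases (unique for the ordering) and check whether they agree.
Buchberger on the first generating set:
f_1 = u²v - ⅔v² + 5u + v + 11/3, LT = u²v.
f_2 = -3u³ - 2u - 5, LT = u³.

S(f_1,f_2): lcm = u³v. S = -⅔uv² + 5u² + ⅓uv + 11/3u - 5/3v.
  reduce S modulo (f_1, f_2):
  remainder -⅔uv² + 5u² + ⅓uv + 11/3u - 5/3v ≠ 0; add g_3 = -⅔uv² + 5u² + ⅓uv + 11/3u - 5/3v to the basis.

S(f_1,g_3): lcm = u²v². S = 15/2u³ + ½u²v - ⅔v³ + 11/2u² + 5/2uv + v² + 11/3v.
  reduce S modulo (f_1, f_2, g_3):
  remainder -⅔v³ + 11/2u² + 5/2uv + 4/3v² - 15/2u + 19/6v - 43/3 ≠ 0; add g_4 = -⅔v³ + 11/2u² + 5/2uv + 4/3v² - 15/2u + 19/6v - 43/3 to the basis.

The other S-polynomials (S(f_2,g_3), S(f_1,g_4), S(f_2,g_4), S(g_3,g_4)) all reduce to 0 modulo the current basis, so we have a Gröbner basis.
Inter-reduce: drop elements whose leading term is divisible by another's, tail-reduce, and make monic.
Reduced Gröbner basis: {u³ + ⅔u + 5/3, u²v - ⅔v² + 5u + v + 11/3, uv² - 15/2u² - ½uv - 11/2u + 5/2v, v³ - 33/4u² - 15/4uv - 2v² + 45/4u - 19/4v + 43/2}.

Buchberger on the second generating set:
h_1 = 3u³ + 2u + 5, LT = u³.
h_2 = 12u²v - 8v² + 60u + 12v + 44, LT = u²v.

S(h_1,h_2): lcm = u³v. S = ⅔uv² - 5u² - ⅓uv - 11/3u + 5/3v.
  reduce S modulo (h_1, h_2):
  remainder ⅔uv² - 5u² - ⅓uv - 11/3u + 5/3v ≠ 0; add k_3 = ⅔uv² - 5u² - ⅓uv - 11/3u + 5/3v to the basis.

S(h_2,k_3): lcm = u²v². S = 15/2u³ + ½u²v - ⅔v³ + 11/2u² + 5/2uv + v² + 11/3v.
  reduce S modulo (h_1, h_2, k_3):
  remainder -⅔v³ + 11/2u² + 5/2uv + 4/3v² - 15/2u + 19/6v - 43/3 ≠ 0; add k_4 = -⅔v³ + 11/2u² + 5/2uv + 4/3v² - 15/2u + 19/6v - 43/3 to the basis.

The other S-polynomials (S(h_1,k_3), S(h_1,k_4), S(h_2,k_4), S(k_3,k_4)) all reduce to 0 modulo the current basis, so we have a Gröbner basis.
Inter-reduce: drop elements whose leading term is divisible by another's, tail-reduce, and make monic.
Reduced Gröbner basis: {u³ + ⅔u + 5/3, u²v - ⅔v² + 5u + v + 11/3, uv² - 15/2u² - ½uv - 11/2u + 5/2v, v³ - 33/4u² - 15/4uv - 2v² + 45/4u - 19/4v + 43/2}.

Same reduced basis, so the two generating sets span the same ideal.
The same test decides containment: I ⊆ J iff every generator of I reduces to 0 modulo a Gröbner basis of J.

Yes, the ideals are equal.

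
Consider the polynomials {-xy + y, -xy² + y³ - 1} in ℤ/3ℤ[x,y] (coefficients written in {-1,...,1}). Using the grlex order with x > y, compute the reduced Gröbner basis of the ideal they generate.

G = {y³ - y² - 1, x - 1}

f_1 = -xy + y, LT = xy.
f_2 = -xy² + y³ - 1, LT = xy².

S(f_1,f_2): lcm = xy². S = y³ - y² - 1.
  leading term y³: no divisor's leading term divides it; move y³ to the remainder.
  leading term y²: no divisor's leading term divides it; move -y² to the remainder.
  leading term 1: no divisor's leading term divides it; move -1 to the remainder.
  remainder y³ - y² - 1 ≠ 0; add g_3 = y³ - y² - 1 to the basis.

S(f_1,g_3): lcm = xy³. S = xy² - y³ + x.
  leading term xy²: subtract (-y)·f_1 from xy² - y³ + x → -y³ + y² + x
  leading term y³: subtract (-1)·g_3 from -y³ + y² + x → x - 1
  leading term x: no divisor's leading term divides it; move x to the remainder.
  leading term 1: no divisor's leading term divides it; move -1 to the remainder.
  remainder x - 1 ≠ 0; add g_4 = x - 1 to the basis.

S(f_2,g_3): lcm = xy³. S = -y⁴ + xy² + x + y.
  leading term y⁴: subtract (-y)·g_3 from -y⁴ + xy² + x + y → xy² - y³ + x
  leading term xy²: subtract (-y)·f_1 from xy² - y³ + x → -y³ + y² + x
  leading term y³: subtract (-1)·g_3 from -y³ + y² + x → x - 1
  leading term x: subtract (1)·g_4 from x - 1 → 0
  remainder 0.

S(f_1,g_4): lcm = xy. S = 0.
  remainder 0.

S(f_2,g_4): lcm = xy². S = -y³ + y² + 1.
  leading term y³: subtract (-1)·g_3 from -y³ + y² + 1 → 0
  remainder 0.

S(g_3,g_4): leading monomials are coprime, so the S-polynomial reduces to 0 (Buchberger's first criterion).
Every S-polynomial of the final basis reduces to 0, so we have a Gröbner basis.
Inter-reduce: drop elements whose leading term is divisible by another's, tail-reduce, and make monic.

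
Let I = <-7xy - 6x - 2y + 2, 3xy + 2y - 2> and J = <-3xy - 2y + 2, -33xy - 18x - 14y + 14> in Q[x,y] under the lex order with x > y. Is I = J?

Since reduced Gröbner bases are canonical representatives of ideals under a given ordering, it suffices to compute and compare them.
Buchberger on the first generating set:
f_1 = -7xy - 6x - 2y + 2, LT = xy.
f_2 = 3xy + 2y - 2, LT = xy.

S(f_1,f_2): lcm = xy. S = 6/7x - 8/21y + 8/21.
  reduce S modulo (f_1, f_2):
  remainder 6/7x - 8/21y + 8/21 ≠ 0; add g_3 = 6/7x - 8/21y + 8/21 to the basis.

S(f_1,g_3): lcm = xy. S = 6/7x + 4/9y^2 - 10/63y - 2/7.
  reduce S modulo (f_1, f_2, g_3):
  remainder 4/9y^2 + 2/9y - 2/3 ≠ 0; add g_4 = 4/9y^2 + 2/9y - 2/3 to the basis.

The other S-polynomials (S(f_2,g_3), S(f_1,g_4), S(f_2,g_4), S(g_3,g_4)) all reduce to 0 modulo the current basis, so we have a Gröbner basis.
Inter-reduce: drop elements whose leading term is divisible by another's, tail-reduce, and make monic.
Reduced Gröbner basis: {x - 4/9y + 4/9, y^2 + 1/2y - 3/2}.

Buchberger on the second generating set:
h_1 = -3xy - 2y + 2, LT = xy.
h_2 = -33xy - 18x - 14y + 14, LT = xy.

S(h_1,h_2): lcm = xy. S = -6/11x + 8/33y - 8/33.
  reduce S modulo (h_1, h_2):
  remainder -6/11x + 8/33y - 8/33 ≠ 0; add k_3 = -6/11x + 8/33y - 8/33 to the basis.

S(h_1,k_3): lcm = xy. S = 4/9y^2 + 2/9y - 2/3.
  reduce S modulo (h_1, h_2, k_3):
  remainder 4/9y^2 + 2/9y - 2/3 ≠ 0; add k_4 = 4/9y^2 + 2/9y - 2/3 to the basis.

The other S-polynomials (S(h_2,k_3), S(h_1,k_4), S(h_2,k_4), S(k_3,k_4)) all reduce to 0 modulo the current basis, so we have a Gröbner basis.
Inter-reduce: drop elements whose leading term is divisible by another's, tail-reduce, and make monic.
Reduced Gröbner basis: {x - 4/9y + 4/9, y^2 + 1/2y - 3/2}.

Same reduced basis, so the two generating sets span the same ideal.

Yes, the ideals are equal.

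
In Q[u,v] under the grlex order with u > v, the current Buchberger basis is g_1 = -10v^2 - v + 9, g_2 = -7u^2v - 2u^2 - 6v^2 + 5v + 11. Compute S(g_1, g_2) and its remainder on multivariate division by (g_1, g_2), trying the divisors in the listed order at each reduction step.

S(g_1, g_2) = -13/70u^2v - 6/7v^3 - 9/10u^2 + 5/7v^2 + 11/7v; remainder on division = -83/98u^2 + 4/7v + 4/7.

lcm(LM(g_1), LM(g_2)) = u^2v^2.
S = (lcm/LT(g_1))·g_1 − (lcm/LT(g_2))·g_2 = -13/70u^2v - 6/7v^3 - 9/10u^2 + 5/7v^2 + 11/7v.
Reduce S modulo (g_1, g_2) in that order:
  leading term u^2v: subtract (13/490)·g_2 from -13/70u^2v - 6/7v^3 - 9/10u^2 + 5/7v^2 + 11/7v → -6/7v^3 - 83/98u^2 + 214/245v^2 + 141/98v - 143/490
  leading term v^3: subtract (3/35v)·g_1 from -6/7v^3 - 83/98u^2 + 214/245v^2 + 141/98v - 143/490 → -83/98u^2 + 47/49v^2 + 327/490v - 143/490
  leading term u^2: no divisor's leading term divides it; move -83/98u^2 to the remainder.
  leading term v^2: subtract (-47/490)·g_1 from 47/49v^2 + 327/490v - 143/490 → 4/7v + 4/7
  leading term v: no divisor's leading term divides it; move 4/7v to the remainder.
  leading term 1: no divisor's leading term divides it; move 4/7 to the remainder.
The remainder -83/98u^2 + 4/7v + 4/7 is nonzero, so it would be added as the next basis element.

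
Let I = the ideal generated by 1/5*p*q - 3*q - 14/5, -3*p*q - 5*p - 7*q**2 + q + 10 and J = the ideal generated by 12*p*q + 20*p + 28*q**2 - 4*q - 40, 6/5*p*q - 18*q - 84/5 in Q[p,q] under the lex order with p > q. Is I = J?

Yes, the ideals are equal.

For a fixed monomial order, each ideal has a unique reduced Gröbner basis; comparing bases decides equality.
Buchberger on the first generating set:
f_1 = 1/5*p*q - 3*q - 14/5, LT = p*q.
f_2 = -3*p*q - 5*p - 7*q**2 + q + 10, LT = p*q.

S(f_1,f_2): lcm = p*q. S = -5/3*p - 7/3*q**2 - 44/3*q - 32/3.
  leading term p: no divisor's leading term divides it; move -5/3*p to the remainder.
  leading term q**2: no divisor's leading term divides it; move -7/3*q**2 to the remainder.
  leading term q: no divisor's leading term divides it; move -44/3*q to the remainder.
  leading term 1: no divisor's leading term divides it; move -32/3 to the remainder.
  remainder -5/3*p - 7/3*q**2 - 44/3*q - 32/3 ≠ 0; add g_3 = -5/3*p - 7/3*q**2 - 44/3*q - 32/3 to the basis.

S(f_1,g_3): lcm = p*q. S = -7/5*q**3 - 44/5*q**2 - 107/5*q - 14.
  leading term q**3: no divisor's leading term divides it; move -7/5*q**3 to the remainder.
  leading term q**2: no divisor's leading term divides it; move -44/5*q**2 to the remainder.
  leading term q: no divisor's leading term divides it; move -107/5*q to the remainder.
  leading term 1: no divisor's leading term divides it; move -14 to the remainder.
  remainder -7/5*q**3 - 44/5*q**2 - 107/5*q - 14 ≠ 0; add g_4 = -7/5*q**3 - 44/5*q**2 - 107/5*q - 14 to the basis.

The other S-polynomials (S(f_2,g_3), S(f_1,g_4), S(f_2,g_4), S(g_3,g_4)) all reduce to 0 modulo the current basis, so we have a Gröbner basis.
Inter-reduce: drop elements whose leading term is divisible by another's, tail-reduce, and make monic.
Reduced Gröbner basis: {p + 7/5*q**2 + 44/5*q + 32/5, q**3 + 44/7*q**2 + 107/7*q + 10}.

Buchberger on the second generating set:
h_1 = 12*p*q + 20*p + 28*q**2 - 4*q - 40, LT = p*q.
h_2 = 6/5*p*q - 18*q - 84/5, LT = p*q.

S(h_1,h_2): lcm = p*q. S = 5/3*p + 7/3*q**2 + 44/3*q + 32/3.
  leading term p: no divisor's leading term divides it; move 5/3*p to the remainder.
  leading term q**2: no divisor's leading term divides it; move 7/3*q**2 to the remainder.
  leading term q: no divisor's leading term divides it; move 44/3*q to the remainder.
  leading term 1: no divisor's leading term divides it; move 32/3 to the remainder.
  remainder 5/3*p + 7/3*q**2 + 44/3*q + 32/3 ≠ 0; add k_3 = 5/3*p + 7/3*q**2 + 44/3*q + 32/3 to the basis.

S(h_1,k_3): lcm = p*q. S = 5/3*p - 7/5*q**3 - 97/15*q**2 - 101/15*q - 10/3.
  leading term p: subtract (1)·k_3 from 5/3*p - 7/5*q**3 - 97/15*q**2 - 101/15*q - 10/3 → -7/5*q**3 - 44/5*q**2 - 107/5*q - 14
  leading term q**3: no divisor's leading term divides it; move -7/5*q**3 to the remainder.
  leading term q**2: no divisor's leading term divides it; move -44/5*q**2 to the remainder.
  leading term q: no divisor's leading term divides it; move -107/5*q to the remainder.
  leading term 1: no divisor's leading term divides it; move -14 to the remainder.
  remainder -7/5*q**3 - 44/5*q**2 - 107/5*q - 14 ≠ 0; add k_4 = -7/5*q**3 - 44/5*q**2 - 107/5*q - 14 to the basis.

The other S-polynomials (S(h_2,k_3), S(h_1,k_4), S(h_2,k_4), S(k_3,k_4)) all reduce to 0 modulo the current basis, so we have a Gröbner basis.
Inter-reduce: drop elements whose leading term is divisible by another's, tail-reduce, and make monic.
Reduced Gröbner basis: {p + 7/5*q**2 + 44/5*q + 32/5, q**3 + 44/7*q**2 + 107/7*q + 10}.

These coincide, so the ideals are equal.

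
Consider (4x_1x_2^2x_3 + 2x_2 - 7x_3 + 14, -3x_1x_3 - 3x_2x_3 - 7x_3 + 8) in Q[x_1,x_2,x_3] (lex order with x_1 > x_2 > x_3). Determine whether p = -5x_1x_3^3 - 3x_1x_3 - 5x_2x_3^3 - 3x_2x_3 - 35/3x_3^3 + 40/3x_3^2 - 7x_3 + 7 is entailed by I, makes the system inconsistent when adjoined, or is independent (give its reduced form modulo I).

Adjoining -5x_1x_3^3 - 3x_1x_3 - 5x_2x_3^3 - 3x_2x_3 - 35/3x_3^3 + 40/3x_3^2 - 7x_3 + 7 makes the ideal the whole ring: the system is inconsistent.

First compute the reduced Gröbner basis of I by Buchberger's algorithm.
f_1 = 4x_1x_2^2x_3 + 2x_2 - 7x_3 + 14, LT = x_1x_2^2x_3.
f_2 = -3x_1x_3 - 3x_2x_3 - 7x_3 + 8, LT = x_1x_3.

S(f_1,f_2): lcm = x_1x_2^2x_3. S = -x_2^3x_3 - 7/3x_2^2x_3 + 8/3x_2^2 + 1/2x_2 - 7/4x_3 + 7/2.
  reduce S modulo (f_1, f_2):
  remainder -x_2^3x_3 - 7/3x_2^2x_3 + 8/3x_2^2 + 1/2x_2 - 7/4x_3 + 7/2 ≠ 0; add h_3 = -x_2^3x_3 - 7/3x_2^2x_3 + 8/3x_2^2 + 1/2x_2 - 7/4x_3 + 7/2 to the basis.

S(f_1,h_3): lcm = x_1x_2^3x_3. S = -7/3x_1x_2^2x_3 + 8/3x_1x_2^2 + 1/2x_1x_2 - 7/4x_1x_3 + 7/2x_1 + 1/2x_2^2 - 7/4x_2x_3 + 7/2x_2.
  reduce S modulo (f_1, f_2, h_3):
  remainder 8/3x_1x_2^2 + 1/2x_1x_2 + 7/2x_1 + 1/2x_2^2 + 14/3x_2 + 7/2 ≠ 0; add h_4 = 8/3x_1x_2^2 + 1/2x_1x_2 + 7/2x_1 + 1/2x_2^2 + 14/3x_2 + 7/2 to the basis.

The other S-polynomials (S(f_2,h_3), S(f_1,h_4), S(f_2,h_4), S(h_3,h_4)) all reduce to 0 modulo the current basis, so we have a Gröbner basis.
Inter-reduce: drop elements whose leading term is divisible by another's, tail-reduce, and make monic.
Reduced Gröbner basis: {x_1x_2^2 + 3/16x_1x_2 + 21/16x_1 + 3/16x_2^2 + 7/4x_2 + 21/16, x_1x_3 + x_2x_3 + 7/3x_3 - 8/3, x_2^3x_3 + 7/3x_2^2x_3 - 8/3x_2^2 - 1/2x_2 + 7/4x_3 - 7/2}.
Label its elements g_1 = x_1x_2^2 + 3/16x_1x_2 + 21/16x_1 + 3/16x_2^2 + 7/4x_2 + 21/16, g_2 = x_1x_3 + x_2x_3 + 7/3x_3 - 8/3, g_3 = x_2^3x_3 + 7/3x_2^2x_3 - 8/3x_2^2 - 1/2x_2 + 7/4x_3 - 7/2.

Reduce p = -5x_1x_3^3 - 3x_1x_3 - 5x_2x_3^3 - 3x_2x_3 - 35/3x_3^3 + 40/3x_3^2 - 7x_3 + 7 modulo G:
  leading term x_1x_3^3: subtract (-5x_3^2)·g_2 from -5x_1x_3^3 - 3x_1x_3 - 5x_2x_3^3 - 3x_2x_3 - 35/3x_3^3 + 40/3x_3^2 - 7x_3 + 7 → -3x_1x_3 - 3x_2x_3 - 7x_3 + 7
  leading term x_1x_3: subtract (-3)·g_2 from -3x_1x_3 - 3x_2x_3 - 7x_3 + 7 → -1
  leading term 1: no divisor's leading term divides it; move -1 to the remainder.
  normal form = -1.
The normal form is nonzero, so p ∉ I. Since p minus its normal form lies in I, I + (p) = I + (r) where r = -1; decide whether this ideal is the whole ring.
Here r = -1 is a nonzero constant, hence a unit: 1 ∈ I + (p), the Gröbner basis of I + (p) is {1}, and the enlarged system has no common solution — adjoining p is inconsistent.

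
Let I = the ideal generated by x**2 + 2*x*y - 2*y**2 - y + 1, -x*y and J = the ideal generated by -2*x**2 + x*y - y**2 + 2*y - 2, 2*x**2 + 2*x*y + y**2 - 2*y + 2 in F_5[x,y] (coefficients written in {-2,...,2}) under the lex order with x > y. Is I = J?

Yes, the ideals are equal.

Since reduced Gröbner bases are canonical representatives of ideals under a given ordering, it suffices to compute and compare them.
Buchberger on the first generating set:
f_1 = x**2 + 2*x*y - 2*y**2 - y + 1, LT = x**2.
f_2 = -x*y, LT = x*y.

S(f_1,f_2): lcm = x**2*y. S = 2*x*y**2 - 2*y**3 - y**2 + y.
  leading term x*y**2: subtract (-2*y)·f_2 from 2*x*y**2 - 2*y**3 - y**2 + y → -2*y**3 - y**2 + y
  leading term y**3: no divisor's leading term divides it; move -2*y**3 to the remainder.
  leading term y**2: no divisor's leading term divides it; move -y**2 to the remainder.
  leading term y: no divisor's leading term divides it; move y to the remainder.
  remainder -2*y**3 - y**2 + y ≠ 0; add g_3 = -2*y**3 - y**2 + y to the basis.

S(f_1,g_3): leading monomials are coprime, so the S-polynomial reduces to 0 (Buchberger's first criterion).
S(f_2,g_3): lcm = x*y**3. S = 2*x*y**2 - 2*x*y.
  leading term x*y**2: subtract (-2*y)·f_2 from 2*x*y**2 - 2*x*y → -2*x*y
  leading term x*y: subtract (2)·f_2 from -2*x*y → 0
  remainder 0.

Every S-polynomial of the final basis reduces to 0, so we have a Gröbner basis.
Inter-reduce: drop elements whose leading term is divisible by another's, tail-reduce, and make monic.
Reduced Gröbner basis: {x**2 - 2*y**2 - y + 1, x*y, y**3 - 2*y**2 + 2*y}.

Buchberger on the second generating set:
h_1 = -2*x**2 + x*y - y**2 + 2*y - 2, LT = x**2.
h_2 = 2*x**2 + 2*x*y + y**2 - 2*y + 2, LT = x**2.

S(h_1,h_2): lcm = x**2. S = x*y.
  leading term x*y: no divisor's leading term divides it; move x*y to the remainder.
  remainder x*y ≠ 0; add k_3 = x*y to the basis.

S(h_1,k_3): lcm = x**2*y. S = 2*x*y**2 - 2*y**3 - y**2 + y.
  leading term x*y**2: subtract (2*y)·k_3 from 2*x*y**2 - 2*y**3 - y**2 + y → -2*y**3 - y**2 + y
  leading term y**3: no divisor's leading term divides it; move -2*y**3 to the remainder.
  leading term y**2: no divisor's leading term divides it; move -y**2 to the remainder.
  leading term y: no divisor's leading term divides it; move y to the remainder.
  remainder -2*y**3 - y**2 + y ≠ 0; add k_4 = -2*y**3 - y**2 + y to the basis.

S(h_2,k_3): lcm = x**2*y. S = x*y**2 - 2*y**3 - y**2 + y.
  leading term x*y**2: subtract (y)·k_3 from x*y**2 - 2*y**3 - y**2 + y → -2*y**3 - y**2 + y
  leading term y**3: subtract (1)·k_4 from -2*y**3 - y**2 + y → 0
  remainder 0.

S(h_1,k_4): leading monomials are coprime, so the S-polynomial reduces to 0 (Buchberger's first criterion).
S(h_2,k_4): leading monomials are coprime, so the S-polynomial reduces to 0 (Buchberger's first criterion).
S(k_3,k_4): lcm = x*y**3. S = 2*x*y**2 - 2*x*y.
  leading term x*y**2: subtract (2*y)·k_3 from 2*x*y**2 - 2*x*y → -2*x*y
  leading term x*y: subtract (-2)·k_3 from -2*x*y → 0
  remainder 0.

Every S-polynomial of the final basis reduces to 0, so we have a Gröbner basis.
Inter-reduce: drop elements whose leading term is divisible by another's, tail-reduce, and make monic.
Reduced Gröbner basis: {x**2 - 2*y**2 - y + 1, x*y, y**3 - 2*y**2 + 2*y}.

Same reduced basis, so the two generating sets span the same ideal.
The choice of monomial ordering does not affect the verdict — as long as both bases are computed under the same ordering, their equality decides ideal equality.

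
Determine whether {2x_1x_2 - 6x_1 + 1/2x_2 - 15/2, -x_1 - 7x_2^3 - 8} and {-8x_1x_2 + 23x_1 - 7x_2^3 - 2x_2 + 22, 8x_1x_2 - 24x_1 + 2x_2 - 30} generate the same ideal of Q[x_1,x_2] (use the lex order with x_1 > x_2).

Yes, the ideals are equal.

Two ideals are equal iff their reduced Gröbner bases coincide (the reduced basis is unique for a fixed ordering).
Buchberger on the first generating set:
f_1 = 2x_1x_2 - 6x_1 + 1/2x_2 - 15/2, LT = x_1x_2.
f_2 = -x_1 - 7x_2^3 - 8, LT = x_1.

S(f_1,f_2): lcm = x_1x_2. S = -3x_1 - 7x_2^4 - 31/4x_2 - 15/4.
  reduce S modulo (f_1, f_2):
  remainder -7x_2^4 + 21x_2^3 - 31/4x_2 + 81/4 ≠ 0; add g_3 = -7x_2^4 + 21x_2^3 - 31/4x_2 + 81/4 to the basis.

The other S-polynomials (S(f_1,g_3), S(f_2,g_3)) all reduce to 0 modulo the current basis, so we have a Gröbner basis.
Inter-reduce: drop elements whose leading term is divisible by another's, tail-reduce, and make monic.
Reduced Gröbner basis: {x_1 + 7x_2^3 + 8, x_2^4 - 3x_2^3 + 31/28x_2 - 81/28}.

Buchberger on the second generating set:
h_1 = -8x_1x_2 + 23x_1 - 7x_2^3 - 2x_2 + 22, LT = x_1x_2.
h_2 = 8x_1x_2 - 24x_1 + 2x_2 - 30, LT = x_1x_2.

S(h_1,h_2): lcm = x_1x_2. S = 1/8x_1 + 7/8x_2^3 + 1.
  reduce S modulo (h_1, h_2):
  remainder 1/8x_1 + 7/8x_2^3 + 1 ≠ 0; add k_3 = 1/8x_1 + 7/8x_2^3 + 1 to the basis.

S(h_1,k_3): lcm = x_1x_2. S = -23/8x_1 - 7x_2^4 + 7/8x_2^3 - 31/4x_2 - 11/4.
  reduce S modulo (h_1, h_2, k_3):
  remainder -7x_2^4 + 21x_2^3 - 31/4x_2 + 81/4 ≠ 0; add k_4 = -7x_2^4 + 21x_2^3 - 31/4x_2 + 81/4 to the basis.

The other S-polynomials (S(h_2,k_3), S(h_1,k_4), S(h_2,k_4), S(k_3,k_4)) all reduce to 0 modulo the current basis, so we have a Gröbner basis.
Inter-reduce: drop elements whose leading term is divisible by another's, tail-reduce, and make monic.
Reduced Gröbner basis: {x_1 + 7x_2^3 + 8, x_2^4 - 3x_2^3 + 31/28x_2 - 81/28}.

Same reduced basis, so the two generating sets span the same ideal.
The choice of monomial ordering does not affect the verdict — as long as both bases are computed under the same ordering, their equality decides ideal equality.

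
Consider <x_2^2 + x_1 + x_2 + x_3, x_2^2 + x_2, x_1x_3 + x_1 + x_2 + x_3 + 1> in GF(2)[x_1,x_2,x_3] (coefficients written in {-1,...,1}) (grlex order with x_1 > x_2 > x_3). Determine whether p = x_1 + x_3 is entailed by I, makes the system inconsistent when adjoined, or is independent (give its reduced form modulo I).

x_1 + x_3 lies in I (it reduces to 0).

First compute the reduced Gröbner basis of I by Buchberger's algorithm.
f_1 = x_2^2 + x_1 + x_2 + x_3, LT = x_2^2.
f_2 = x_2^2 + x_2, LT = x_2^2.
f_3 = x_1x_3 + x_1 + x_2 + x_3 + 1, LT = x_1x_3.

S(f_1,f_2): lcm = x_2^2. S = x_1 + x_3.
  leading term x_1: no divisor's leading term divides it; move x_1 to the remainder.
  leading term x_3: no divisor's leading term divides it; move x_3 to the remainder.
  remainder x_1 + x_3 ≠ 0; add h_4 = x_1 + x_3 to the basis.

S(f_3,h_4): lcm = x_1x_3. S = x_3^2 + x_1 + x_2 + x_3 + 1.
  leading term x_3^2: no divisor's leading term divides it; move x_3^2 to the remainder.
  leading term x_1: subtract (1)·h_4 from x_1 + x_2 + x_3 + 1 → x_2 + 1
  leading term x_2: no divisor's leading term divides it; move x_2 to the remainder.
  leading term 1: no divisor's leading term divides it; move 1 to the remainder.
  remainder x_3^2 + x_2 + 1 ≠ 0; add h_5 = x_3^2 + x_2 + 1 to the basis.

The other S-polynomials (S(f_1,f_3), S(f_2,f_3), S(f_1,h_4), S(f_2,h_4), S(f_1,h_5), S(f_2,h_5), S(f_3,h_5), S(h_4,h_5)) all reduce to 0 modulo the current basis, so we have a Gröbner basis.
Inter-reduce: drop elements whose leading term is divisible by another's, tail-reduce, and make monic.
Reduced Gröbner basis: {x_2^2 + x_2, x_3^2 + x_2 + 1, x_1 + x_3}.
Label its elements g_1 = x_2^2 + x_2, g_2 = x_3^2 + x_2 + 1, g_3 = x_1 + x_3.

Reduce p = x_1 + x_3 modulo G:
  leading term x_1: subtract (1)·g_3 from x_1 + x_3 → 0
  normal form = 0.
Since the normal form is 0, p ∈ I.

Ideal membership is decidable via reduction modulo a Gröbner basis.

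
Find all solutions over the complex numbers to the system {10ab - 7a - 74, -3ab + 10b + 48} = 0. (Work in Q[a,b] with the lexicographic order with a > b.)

{(-2, -3), (370/21, 28/25)}

Compute a lex Gröbner basis by Buchberger's algorithm.
f_1 = 10ab - 7a - 74, LT = ab.
f_2 = -3ab + 10b + 48, LT = ab.

S(f_1,f_2): lcm = ab. S = -\tfrac{7}{10}a + \tfrac{10}{3}b + \tfrac{43}{5}.
  leading term a: no divisor's leading term divides it; move -\tfrac{7}{10}a to the remainder.
  leading term b: no divisor's leading term divides it; move \tfrac{10}{3}b to the remainder.
  leading term 1: no divisor's leading term divides it; move \tfrac{43}{5} to the remainder.
  remainder -\tfrac{7}{10}a + \tfrac{10}{3}b + \tfrac{43}{5} ≠ 0; add h_3 = -\tfrac{7}{10}a + \tfrac{10}{3}b + \tfrac{43}{5} to the basis.

S(f_1,h_3): lcm = ab. S = -\tfrac{7}{10}a + \tfrac{100}{21}b^{2} + \tfrac{86}{7}b - \tfrac{37}{5}.
  leading term a: subtract (1)·h_3 from -\tfrac{7}{10}a + \tfrac{100}{21}b^{2} + \tfrac{86}{7}b - \tfrac{37}{5} → \tfrac{100}{21}b^{2} + \tfrac{188}{21}b - 16
  leading term b^{2}: no divisor's leading term divides it; move \tfrac{100}{21}b^{2} to the remainder.
  leading term b: no divisor's leading term divides it; move \tfrac{188}{21}b to the remainder.
  leading term 1: no divisor's leading term divides it; move -16 to the remainder.
  remainder \tfrac{100}{21}b^{2} + \tfrac{188}{21}b - 16 ≠ 0; add h_4 = \tfrac{100}{21}b^{2} + \tfrac{188}{21}b - 16 to the basis.

The other S-polynomials (S(f_2,h_3), S(f_1,h_4), S(f_2,h_4), S(h_3,h_4)) all reduce to 0 modulo the current basis, so we have a Gröbner basis.
Inter-reduce: drop elements whose leading term is divisible by another's, tail-reduce, and make monic.
Reduced Gröbner basis: {a - \tfrac{100}{21}b - \tfrac{86}{7}, b^{2} + \tfrac{47}{25}b - \tfrac{84}{25}}.

Since the basis is lex-ordered, b^{2} + \tfrac{47}{25}b - \tfrac{84}{25} is univariate in b. Its roots are {-3, 28/25}. Back-substituting each root into the other basis elements fixes the other coordinates.
  b = -3: the earlier basis element becomes a + 2 = 0, giving a = -2 — point (-2, -3).
  b = 28/25: the earlier basis element becomes a - \tfrac{370}{21} = 0, giving a = 370/21 — point (370/21, 28/25).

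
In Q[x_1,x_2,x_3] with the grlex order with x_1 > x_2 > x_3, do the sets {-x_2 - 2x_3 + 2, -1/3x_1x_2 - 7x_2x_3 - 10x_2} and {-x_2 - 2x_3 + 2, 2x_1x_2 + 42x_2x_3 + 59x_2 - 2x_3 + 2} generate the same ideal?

Yes, the ideals are equal.

For a fixed monomial order, each ideal has a unique reduced Gröbner basis; comparing bases decides equality.
Buchberger on the first generating set:
f_1 = -x_2 - 2x_3 + 2, LT = x_2.
f_2 = -1/3x_1x_2 - 7x_2x_3 - 10x_2, LT = x_1x_2.

S(f_1,f_2): lcm = x_1x_2. S = 2x_1x_3 - 21x_2x_3 - 2x_1 - 30x_2.
  reduce S modulo (f_1, f_2):
  remainder 2x_1x_3 + 42x_3^2 - 2x_1 + 18x_3 - 60 ≠ 0; add g_3 = 2x_1x_3 + 42x_3^2 - 2x_1 + 18x_3 - 60 to the basis.

The other S-polynomials (S(f_1,g_3), S(f_2,g_3)) all reduce to 0 modulo the current basis, so we have a Gröbner basis.
Inter-reduce: drop elements whose leading term is divisible by another's, tail-reduce, and make monic.
Reduced Gröbner basis: {x_1x_3 + 21x_3^2 - x_1 + 9x_3 - 30, x_2 + 2x_3 - 2}.

Buchberger on the second generating set:
h_1 = -x_2 - 2x_3 + 2, LT = x_2.
h_2 = 2x_1x_2 + 42x_2x_3 + 59x_2 - 2x_3 + 2, LT = x_1x_2.

S(h_1,h_2): lcm = x_1x_2. S = 2x_1x_3 - 21x_2x_3 - 2x_1 - 59/2x_2 + x_3 - 1.
  reduce S modulo (h_1, h_2):
  remainder 2x_1x_3 + 42x_3^2 - 2x_1 + 18x_3 - 60 ≠ 0; add k_3 = 2x_1x_3 + 42x_3^2 - 2x_1 + 18x_3 - 60 to the basis.

The other S-polynomials (S(h_1,k_3), S(h_2,k_3)) all reduce to 0 modulo the current basis, so we have a Gröbner basis.
Inter-reduce: drop elements whose leading term is divisible by another's, tail-reduce, and make monic.
Reduced Gröbner basis: {x_1x_3 + 21x_3^2 - x_1 + 9x_3 - 30, x_2 + 2x_3 - 2}.

Same reduced basis, so the two generating sets span the same ideal.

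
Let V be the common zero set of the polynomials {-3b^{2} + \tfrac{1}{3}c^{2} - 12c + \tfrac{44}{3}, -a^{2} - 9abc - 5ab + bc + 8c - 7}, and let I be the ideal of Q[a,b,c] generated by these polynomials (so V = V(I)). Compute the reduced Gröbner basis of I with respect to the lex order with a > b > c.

G = {a^{2} + 9abc + 5ab - bc - 8c + 7, b^{2} - \tfrac{1}{9}c^{2} + 4c - \tfrac{44}{9}}

f_1 = -3b^{2} + \tfrac{1}{3}c^{2} - 12c + \tfrac{44}{3}, LT = b^{2}.
f_2 = -a^{2} - 9abc - 5ab + bc + 8c - 7, LT = a^{2}.

The S-polynomials (S(f_1,f_2)) all reduce to 0 modulo the current basis, so we have a Gröbner basis.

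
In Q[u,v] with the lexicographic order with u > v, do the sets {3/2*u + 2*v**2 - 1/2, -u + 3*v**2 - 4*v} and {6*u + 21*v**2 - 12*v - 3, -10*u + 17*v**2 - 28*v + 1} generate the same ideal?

Yes, the ideals are equal.

For a fixed monomial order, each ideal has a unique reduced Gröbner basis; comparing bases decides equality.
Buchberger on the first generating set:
f_1 = 3/2*u + 2*v**2 - 1/2, LT = u.
f_2 = -u + 3*v**2 - 4*v, LT = u.

S(f_1,f_2): lcm = u. S = 13/3*v**2 - 4*v - 1/3.
  reduce S modulo (f_1, f_2):
  remainder 13/3*v**2 - 4*v - 1/3 ≠ 0; add g_3 = 13/3*v**2 - 4*v - 1/3 to the basis.

The other S-polynomials (S(f_1,g_3), S(f_2,g_3)) all reduce to 0 modulo the current basis, so we have a Gröbner basis.
Inter-reduce: drop elements whose leading term is divisible by another's, tail-reduce, and make monic.
Reduced Gröbner basis: {u + 16/13*v - 3/13, v**2 - 12/13*v - 1/13}.

Buchberger on the second generating set:
h_1 = 6*u + 21*v**2 - 12*v - 3, LT = u.
h_2 = -10*u + 17*v**2 - 28*v + 1, LT = u.

S(h_1,h_2): lcm = u. S = 26/5*v**2 - 24/5*v - 2/5.
  reduce S modulo (h_1, h_2):
  remainder 26/5*v**2 - 24/5*v - 2/5 ≠ 0; add k_3 = 26/5*v**2 - 24/5*v - 2/5 to the basis.

The other S-polynomials (S(h_1,k_3), S(h_2,k_3)) all reduce to 0 modulo the current basis, so we have a Gröbner basis.
Inter-reduce: drop elements whose leading term is divisible by another's, tail-reduce, and make monic.
Reduced Gröbner basis: {u + 16/13*v - 3/13, v**2 - 12/13*v - 1/13}.

These coincide, so the ideals are equal.
The same test decides containment: I ⊆ J iff every generator of I reduces to 0 modulo a Gröbner basis of J.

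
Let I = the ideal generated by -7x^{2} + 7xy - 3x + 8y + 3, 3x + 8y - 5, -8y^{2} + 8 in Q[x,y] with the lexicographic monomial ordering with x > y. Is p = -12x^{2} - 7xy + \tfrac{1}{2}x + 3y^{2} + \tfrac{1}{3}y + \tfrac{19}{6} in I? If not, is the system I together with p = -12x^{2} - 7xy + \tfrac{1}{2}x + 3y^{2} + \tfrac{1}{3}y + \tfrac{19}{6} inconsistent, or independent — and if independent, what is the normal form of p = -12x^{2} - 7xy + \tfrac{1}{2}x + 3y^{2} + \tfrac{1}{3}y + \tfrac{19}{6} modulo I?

Adjoining -12x^{2} - 7xy + \tfrac{1}{2}x + 3y^{2} + \tfrac{1}{3}y + \tfrac{19}{6} makes the ideal the whole ring: the system is inconsistent.

First compute the reduced Gröbner basis of I by Buchberger's algorithm.
f_1 = -7x^{2} + 7xy - 3x + 8y + 3, LT = x^{2}.
f_2 = 3x + 8y - 5, LT = x.
f_3 = -8y^{2} + 8, LT = y^{2}.

S(f_1,f_2): lcm = x^{2}. S = -\tfrac{11}{3}xy + \tfrac{44}{21}x - \tfrac{8}{7}y - \tfrac{3}{7}.
  reduce S modulo (f_1, f_2, f_3):
  remainder -\tfrac{809}{63}y + \tfrac{809}{63} ≠ 0; add h_4 = -\tfrac{809}{63}y + \tfrac{809}{63} to the basis.

The other S-polynomials (S(f_1,f_3), S(f_2,f_3), S(f_1,h_4), S(f_2,h_4), S(f_3,h_4)) all reduce to 0 modulo the current basis, so we have a Gröbner basis.
Inter-reduce: drop elements whose leading term is divisible by another's, tail-reduce, and make monic.
Reduced Gröbner basis: {x + 1, y - 1}.
Label its elements g_1 = x + 1, g_2 = y - 1.

Reduce p = -12x^{2} - 7xy + \tfrac{1}{2}x + 3y^{2} + \tfrac{1}{3}y + \tfrac{19}{6} modulo G:
  leading term x^{2}: subtract (-12x)·g_1 from -12x^{2} - 7xy + \tfrac{1}{2}x + 3y^{2} + \tfrac{1}{3}y + \tfrac{19}{6} → -7xy + \tfrac{25}{2}x + 3y^{2} + \tfrac{1}{3}y + \tfrac{19}{6}
  leading term xy: subtract (-7y)·g_1 from -7xy + \tfrac{25}{2}x + 3y^{2} + \tfrac{1}{3}y + \tfrac{19}{6} → \tfrac{25}{2}x + 3y^{2} + \tfrac{22}{3}y + \tfrac{19}{6}
  leading term x: subtract (\tfrac{25}{2})·g_1 from \tfrac{25}{2}x + 3y^{2} + \tfrac{22}{3}y + \tfrac{19}{6} → 3y^{2} + \tfrac{22}{3}y - \tfrac{28}{3}
  leading term y^{2}: subtract (3y)·g_2 from 3y^{2} + \tfrac{22}{3}y - \tfrac{28}{3} → \tfrac{31}{3}y - \tfrac{28}{3}
  leading term y: subtract (\tfrac{31}{3})·g_2 from \tfrac{31}{3}y - \tfrac{28}{3} → 1
  leading term 1: no divisor's leading term divides it; move 1 to the remainder.
  normal form = 1.
The normal form is nonzero, so p ∉ I. Since p minus its normal form lies in I, I + (p) = I + (r) where r = 1; decide whether this ideal is the whole ring.
Here r = 1 is a nonzero constant, hence a unit: 1 ∈ I + (p), the Gröbner basis of I + (p) is {1}, and the enlarged system has no common solution — adjoining p is inconsistent.

Ideal membership is decidable via reduction modulo a Gröbner basis.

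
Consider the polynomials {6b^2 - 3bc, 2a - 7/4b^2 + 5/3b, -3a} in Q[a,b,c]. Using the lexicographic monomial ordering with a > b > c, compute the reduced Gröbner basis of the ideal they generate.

f_1 = 6b^2 - 3bc, LT = b^2.
f_2 = 2a - 7/4b^2 + 5/3b, LT = a.
f_3 = -3a, LT = a.

S(f_2,f_3): lcm = a. S = -7/8b^2 + 5/6b.
  leading term b^2: subtract (-7/48)·f_1 from -7/8b^2 + 5/6b → -7/16bc + 5/6b
  leading term bc: no divisor's leading term divides it; move -7/16bc to the remainder.
  leading term b: no divisor's leading term divides it; move 5/6b to the remainder.
  remainder -7/16bc + 5/6b ≠ 0; add g_4 = -7/16bc + 5/6b to the basis.

The other S-polynomials (S(f_1,f_2), S(f_1,f_3), S(f_1,g_4), S(f_2,g_4), S(f_3,g_4)) all reduce to 0 modulo the current basis, so we have a Gröbner basis.
Inter-reduce: drop elements whose leading term is divisible by another's, tail-reduce, and make monic.

G = {a, b^2 - 20/21b, bc - 40/21b}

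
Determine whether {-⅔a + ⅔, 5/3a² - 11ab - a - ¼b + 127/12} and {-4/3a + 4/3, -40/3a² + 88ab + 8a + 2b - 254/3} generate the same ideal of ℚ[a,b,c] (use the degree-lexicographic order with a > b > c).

Equality of ideals is decidable: compute both reduced Gröbner bases (unique for the ordering) and check whether they agree.
Buchberger on the first generating set:
f_1 = -⅔a + ⅔, LT = a.
f_2 = 5/3a² - 11ab - a - ¼b + 127/12, LT = a².

S(f_1,f_2): lcm = a². S = 33/5ab - ⅖a + 3/20b - 127/20.
  reduce S modulo (f_1, f_2):
  remainder 27/4b - 27/4 ≠ 0; add g_3 = 27/4b - 27/4 to the basis.

The other S-polynomials (S(f_1,g_3), S(f_2,g_3)) all reduce to 0 modulo the current basis, so we have a Gröbner basis.
Inter-reduce: drop elements whose leading term is divisible by another's, tail-reduce, and make monic.
Reduced Gröbner basis: {a - 1, b - 1}.

Buchberger on the second generating set:
h_1 = -4/3a + 4/3, LT = a.
h_2 = -40/3a² + 88ab + 8a + 2b - 254/3, LT = a².

S(h_1,h_2): lcm = a². S = 33/5ab - ⅖a + 3/20b - 127/20.
  reduce S modulo (h_1, h_2):
  remainder 27/4b - 27/4 ≠ 0; add k_3 = 27/4b - 27/4 to the basis.

The other S-polynomials (S(h_1,k_3), S(h_2,k_3)) all reduce to 0 modulo the current basis, so we have a Gröbner basis.
Inter-reduce: drop elements whose leading term is divisible by another's, tail-reduce, and make monic.
Reduced Gröbner basis: {a - 1, b - 1}.

The two bases agree; hence the ideals are identical.

Yes, the ideals are equal.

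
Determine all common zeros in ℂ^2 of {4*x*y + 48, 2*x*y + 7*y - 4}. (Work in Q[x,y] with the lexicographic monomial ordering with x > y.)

Compute a lex Gröbner basis by Buchberger's algorithm.
f_1 = 4*x*y + 48, LT = x*y.
f_2 = 2*x*y + 7*y - 4, LT = x*y.

S(f_1,f_2): lcm = x*y. S = -7/2*y + 14.
  reduce S modulo (f_1, f_2):
  remainder -7/2*y + 14 ≠ 0; add h_3 = -7/2*y + 14 to the basis.

S(f_1,h_3): lcm = x*y. S = 4*x + 12.
  reduce S modulo (f_1, f_2, h_3):
  remainder 4*x + 12 ≠ 0; add h_4 = 4*x + 12 to the basis.

The other S-polynomials (S(f_2,h_3), S(f_1,h_4), S(f_2,h_4), S(h_3,h_4)) all reduce to 0 modulo the current basis, so we have a Gröbner basis.
Inter-reduce: drop elements whose leading term is divisible by another's, tail-reduce, and make monic.
Reduced Gröbner basis: {x + 3, y - 4}.

From the last basis element, y - 4 = 0, so y takes values in {4}. Each choice, substituted upward through the basis, yields the corresponding point(s) of the solution set.
  y = 4: the earlier basis element becomes x + 3 = 0, giving x = -3 — point (-3, 4).
Zero-dimensionality of the ideal guarantees finitely many solutions over ℂ.

{(-3, 4)}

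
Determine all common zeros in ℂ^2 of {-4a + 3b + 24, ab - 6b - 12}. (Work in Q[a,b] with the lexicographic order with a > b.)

Compute a lex Gröbner basis by Buchberger's algorithm.
f_1 = -4a + 3b + 24, LT = a.
f_2 = ab - 6b - 12, LT = ab.

S(f_1,f_2): lcm = ab. S = -3/4b^2 + 12.
  reduce S modulo (f_1, f_2):
  remainder -3/4b^2 + 12 ≠ 0; add h_3 = -3/4b^2 + 12 to the basis.

The other S-polynomials (S(f_1,h_3), S(f_2,h_3)) all reduce to 0 modulo the current basis, so we have a Gröbner basis.
Inter-reduce: drop elements whose leading term is divisible by another's, tail-reduce, and make monic.
Reduced Gröbner basis: {a - 3/4b - 6, b^2 - 16}.

Elimination: the polynomial b^2 - 16 lies in the elimination ideal for b, so b ∈ {-4, 4}. For each such b, the remaining basis elements (now univariate) give the rest of the solution.
  b = -4: the earlier basis element becomes a - 3 = 0, giving a = 3 — point (3, -4).
  b = 4: the earlier basis element becomes a - 9 = 0, giving a = 9 — point (9, 4).

{(3, -4), (9, 4)}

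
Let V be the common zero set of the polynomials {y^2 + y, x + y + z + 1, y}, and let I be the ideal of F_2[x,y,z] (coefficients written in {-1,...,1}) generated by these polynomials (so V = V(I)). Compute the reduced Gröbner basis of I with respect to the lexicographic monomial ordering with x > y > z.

G = {x + z + 1, y}

f_1 = y^2 + y, LT = y^2.
f_2 = x + y + z + 1, LT = x.
f_3 = y, LT = y.

S(f_1,f_2): leading monomials are coprime, so the S-polynomial reduces to 0 (Buchberger's first criterion).
S(f_1,f_3): lcm = y^2. S = y.
  leading term y: subtract (1)·f_3 from y → 0
  remainder 0.

S(f_2,f_3): leading monomials are coprime, so the S-polynomial reduces to 0 (Buchberger's first criterion).
Every S-polynomial of the final basis reduces to 0, so we have a Gröbner basis.
Inter-reduce: drop elements whose leading term is divisible by another's, tail-reduce, and make monic.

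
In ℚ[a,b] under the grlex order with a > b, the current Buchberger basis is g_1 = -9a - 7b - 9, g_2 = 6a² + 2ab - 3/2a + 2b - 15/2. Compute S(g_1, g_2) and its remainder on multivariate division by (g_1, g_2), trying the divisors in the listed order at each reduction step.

lcm(LM(g_1), LM(g_2)) = a².
S = (lcm/LT(g_1))·g_1 − (lcm/LT(g_2))·g_2 = 4/9ab + 5/4a - ⅓b + 5/4.
Reduce S modulo (g_1, g_2) in that order:
  leading term ab: subtract (-4/81b)·g_1 from 4/9ab + 5/4a - ⅓b + 5/4 → -28/81b² + 5/4a - 7/9b + 5/4
  leading term b²: no divisor's leading term divides it; move -28/81b² to the remainder.
  leading term a: subtract (-5/36)·g_1 from 5/4a - 7/9b + 5/4 → -7/4b
  leading term b: no divisor's leading term divides it; move -7/4b to the remainder.
The remainder -28/81b² - 7/4b is nonzero, so it would be added as the next basis element.

S(g_1, g_2) = 4/9ab + 5/4a - ⅓b + 5/4; remainder on division = -28/81b² - 7/4b.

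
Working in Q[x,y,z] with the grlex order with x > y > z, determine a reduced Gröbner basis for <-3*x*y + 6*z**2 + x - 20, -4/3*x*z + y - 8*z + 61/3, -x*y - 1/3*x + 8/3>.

G = {x**2 + 9/4*y*z - 8*x + 183/4*z - 84, x*y + 1/3*x - 8/3, x*z - 3/4*y + 6*z - 61/4, y**2 - 8*y*z + 62/3*y - 56/9*z + 61/9, z**2 + 1/3*x - 14/3}

f_1 = -3*x*y + 6*z**2 + x - 20, LT = x*y.
f_2 = -4/3*x*z + y - 8*z + 61/3, LT = x*z.
f_3 = -x*y - 1/3*x + 8/3, LT = x*y.

S(f_1,f_2): lcm = x*y*z. S = -2*z**3 - 1/3*x*z + 3/4*y**2 - 6*y*z + 61/4*y + 20/3*z.
  reduce S modulo (f_1, f_2, f_3):
  remainder -2*z**3 + 3/4*y**2 - 6*y*z + 15*y + 26/3*z - 61/12 ≠ 0; add g_4 = -2*z**3 + 3/4*y**2 - 6*y*z + 15*y + 26/3*z - 61/12 to the basis.

S(f_1,f_3): lcm = x*y. S = -2*z**2 - 2/3*x + 28/3.
  reduce S modulo (f_1, f_2, f_3, g_4):
  remainder -2*z**2 - 2/3*x + 28/3 ≠ 0; add g_5 = -2*z**2 - 2/3*x + 28/3 to the basis.

S(f_2,f_3): lcm = x*y*z. S = -1/3*x*z - 3/4*y**2 + 6*y*z - 61/4*y + 8/3*z.
  reduce S modulo (f_1, f_2, f_3, g_4, g_5):
  remainder -3/4*y**2 + 6*y*z - 31/2*y + 14/3*z - 61/12 ≠ 0; add g_6 = -3/4*y**2 + 6*y*z - 31/2*y + 14/3*z - 61/12 to the basis.

S(f_2,g_5): lcm = x*z**2. S = -1/3*x**2 - 3/4*y*z + 6*z**2 + 14/3*x - 61/4*z.
  reduce S modulo (f_1, f_2, f_3, g_4, g_5, g_6):
  remainder -1/3*x**2 - 3/4*y*z + 8/3*x - 61/4*z + 28 ≠ 0; add g_7 = -1/3*x**2 - 3/4*y*z + 8/3*x - 61/4*z + 28 to the basis.

The other S-polynomials (S(f_1,g_4), S(f_2,g_4), S(f_3,g_4), S(f_1,g_5), S(f_3,g_5), S(g_4,g_5), S(f_1,g_6), S(f_2,g_6), S(f_3,g_6), S(g_4,g_6), S(g_5,g_6), S(f_1,g_7), S(f_2,g_7), S(f_3,g_7), S(g_4,g_7), S(g_5,g_7), S(g_6,g_7)) all reduce to 0 modulo the current basis, so we have a Gröbner basis.
Inter-reduce: drop elements whose leading term is divisible by another's, tail-reduce, and make monic.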